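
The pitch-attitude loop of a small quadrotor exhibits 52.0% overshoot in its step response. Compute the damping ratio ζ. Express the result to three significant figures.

ζ = −ln(OS)/√(π² + (ln OS)²). With OS = 0.520, ln OS = −0.6539 and ζ = 0.6539/3.209 = 0.204.

ζ ≈ 0.204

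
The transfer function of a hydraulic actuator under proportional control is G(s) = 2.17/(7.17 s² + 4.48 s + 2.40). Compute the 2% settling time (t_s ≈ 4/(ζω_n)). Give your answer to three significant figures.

t_s ≈ 12.8 s

Dividing through by 7.17: denominator becomes s² + 0.6248 s + 0.3347.
So ω_n = √0.3347 = 0.579 rad/s and ζ = 0.6248/(2·0.579) = 0.540.
t_s ≈ 4/(ζω_n) = 12.8 s.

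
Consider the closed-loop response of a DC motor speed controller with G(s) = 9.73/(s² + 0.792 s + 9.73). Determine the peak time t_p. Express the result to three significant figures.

t_p ≈ 1.02 s

Comparing the denominator to s² + 2ζω_n s + ω_n²: ω_n = √9.73 = 3.12 rad/s, and 2ζω_n = 0.792 so ζ = 0.792/(2·3.12) = 0.127.
The damped frequency ω_d = ω_n√(1−ζ²) = 3.09 rad/s. Then t_p = π/ω_d = 1.02 s.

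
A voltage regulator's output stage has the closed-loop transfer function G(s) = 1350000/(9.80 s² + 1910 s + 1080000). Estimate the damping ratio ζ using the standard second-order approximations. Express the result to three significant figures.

Dividing through by 9.80: denominator becomes s² + 194.9 s + 110200.
So ω_n = √110200 = 332 rad/s and ζ = 194.9/(2·332) = 0.294.

ζ ≈ 0.294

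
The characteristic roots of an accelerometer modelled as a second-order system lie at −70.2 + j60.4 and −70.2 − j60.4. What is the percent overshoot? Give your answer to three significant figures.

With σ = 70.2, ω_d = 60.4: ω_n = √(σ²+ω_d²) = 92.6 rad/s, ζ = σ/ω_n = 0.758.
%OS = 100·exp(−πζ/√(1−ζ²)) = 2.60%.

%OS ≈ 2.60%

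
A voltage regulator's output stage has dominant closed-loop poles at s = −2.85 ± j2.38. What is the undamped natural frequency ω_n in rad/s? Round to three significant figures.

The poles are at −σ ± jω_d with σ = 2.85 and ω_d = 2.38, so ω_n = √(σ²+ω_d²) = 3.71 rad/s and ζ = σ/ω_n = 0.768.

ω_n ≈ 3.71 rad/s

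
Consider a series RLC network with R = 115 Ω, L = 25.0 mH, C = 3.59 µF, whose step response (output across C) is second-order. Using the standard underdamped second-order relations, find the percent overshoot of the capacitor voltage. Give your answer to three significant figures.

For a series RLC circuit (capacitor voltage as output), ω_n = 1/√(LC) = 1/√(25.0 mH · 3.59 µF) = 3340 rad/s.
ζ = (R/2)·√(C/L) = (115/2)·√(3.59 µF/25.0 mH) = 0.689.
%OS = 100·exp(−πζ/√(1−ζ²)) = 5.04%.

%OS ≈ 5.04%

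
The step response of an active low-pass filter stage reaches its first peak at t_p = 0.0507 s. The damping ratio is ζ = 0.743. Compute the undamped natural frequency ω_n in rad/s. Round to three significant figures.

Peak time t_p = π/ω_d, so ω_d = π/t_p = π/0.0507 = 62.0 rad/s.
ω_n = ω_d/√(1−ζ²) = 62.0/√0.448 = 92.6 rad/s.

ω_n ≈ 92.6 rad/s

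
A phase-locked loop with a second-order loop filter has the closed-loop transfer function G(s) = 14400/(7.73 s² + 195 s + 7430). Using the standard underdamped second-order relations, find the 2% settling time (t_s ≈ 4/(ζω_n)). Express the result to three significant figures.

t_s ≈ 0.317 s

Dividing through by 7.73: denominator becomes s² + 25.23 s + 961.2.
So ω_n = √961.2 = 31.0 rad/s and ζ = 25.23/(2·31.0) = 0.407.
t_s ≈ 4/(ζω_n) = 0.317 s.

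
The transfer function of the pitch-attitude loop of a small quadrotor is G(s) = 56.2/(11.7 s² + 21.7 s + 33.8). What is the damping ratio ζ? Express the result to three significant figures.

Dividing through by 11.7: denominator becomes s² + 1.855 s + 2.889.
So ω_n = √2.889 = 1.70 rad/s and ζ = 1.855/(2·1.70) = 0.546.

ζ ≈ 0.546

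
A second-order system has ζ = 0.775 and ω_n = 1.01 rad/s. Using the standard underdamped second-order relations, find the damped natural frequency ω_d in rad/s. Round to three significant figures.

ω_d ≈ 0.638 rad/s

ω_d = ω_n√(1−ζ²) = 1.01·√0.399 = 0.638 rad/s.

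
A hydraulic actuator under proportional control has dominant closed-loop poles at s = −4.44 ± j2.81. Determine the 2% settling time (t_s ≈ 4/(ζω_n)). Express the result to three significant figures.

For poles at −σ ± jω_d, ζω_n = σ = 4.44, so t_s ≈ 4/σ = 0.901 s.

t_s ≈ 0.901 s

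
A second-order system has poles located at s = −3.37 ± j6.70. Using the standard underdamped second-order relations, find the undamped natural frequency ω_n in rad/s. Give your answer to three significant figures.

ω_n ≈ 7.50 rad/s

|pole| = ω_n = √(3.37² + 6.70²) = 7.50 rad/s; ζ = cos θ = σ/ω_n = 0.449.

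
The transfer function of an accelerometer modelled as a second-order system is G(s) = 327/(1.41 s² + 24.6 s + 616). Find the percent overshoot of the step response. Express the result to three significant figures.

%OS ≈ 23.6%

Dividing through by 1.41: denominator becomes s² + 17.45 s + 436.9.
So ω_n = √436.9 = 20.9 rad/s and ζ = 17.45/(2·20.9) = 0.417.
%OS = 100·exp(−πζ/√(1−ζ²)) = 23.6%.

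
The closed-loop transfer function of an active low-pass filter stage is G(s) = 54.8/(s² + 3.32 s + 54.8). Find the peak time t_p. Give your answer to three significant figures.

ω_n = √54.8 = 7.40 rad/s; ζ = 3.32/(2·7.40) = 0.224.
The damped frequency ω_d = ω_n√(1−ζ²) = 7.21 rad/s. Then t_p = π/ω_d = 0.435 s.

t_p ≈ 0.435 s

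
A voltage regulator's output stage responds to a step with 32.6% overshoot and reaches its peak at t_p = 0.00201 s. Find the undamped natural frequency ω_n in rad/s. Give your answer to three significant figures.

ω_n ≈ 1660 rad/s

From the overshoot, ζ = −ln(OS)/√(π²+ln²(OS)) = 0.336.
From t_p = π/ω_d, ω_d = π/0.00201 = 1560 rad/s, so ω_n = ω_d/√(1−ζ²) = 1660 rad/s.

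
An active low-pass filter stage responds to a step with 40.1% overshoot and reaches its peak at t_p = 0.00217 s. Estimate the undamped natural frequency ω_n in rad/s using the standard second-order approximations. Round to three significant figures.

ω_n ≈ 1510 rad/s

The overshoot fixes ζ = −ln(OS)/√(π²+ln²(OS)) = 0.279.
From t_p = π/ω_d, ω_d = π/0.00217 = 1450 rad/s, so ω_n = ω_d/√(1−ζ²) = 1510 rad/s.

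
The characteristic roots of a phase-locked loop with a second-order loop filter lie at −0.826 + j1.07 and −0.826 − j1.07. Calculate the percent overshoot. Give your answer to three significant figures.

%OS ≈ 8.85%

The poles are at −σ ± jω_d with σ = 0.826 and ω_d = 1.07, so ω_n = √(σ²+ω_d²) = 1.35 rad/s and ζ = σ/ω_n = 0.611.
Overshoot: exp(−π·0.611/√(1−0.611²)) = 0.0885, i.e. 8.85%.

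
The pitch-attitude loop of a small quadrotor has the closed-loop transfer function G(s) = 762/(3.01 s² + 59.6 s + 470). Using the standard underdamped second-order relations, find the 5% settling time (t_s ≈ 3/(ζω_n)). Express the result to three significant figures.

t_s ≈ 0.303 s

Dividing through by 3.01: denominator becomes s² + 19.80 s + 156.1.
So ω_n = √156.1 = 12.5 rad/s and ζ = 19.80/(2·12.5) = 0.792.
t_s ≈ 3/(ζω_n) = 0.303 s.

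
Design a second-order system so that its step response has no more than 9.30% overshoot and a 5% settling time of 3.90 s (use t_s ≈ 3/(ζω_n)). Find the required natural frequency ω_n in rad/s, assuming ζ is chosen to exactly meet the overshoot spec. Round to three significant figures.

ω_n ≈ 1.28 rad/s

Inverting the overshoot relation: ζ = |ln 0.0930|/√(π² + ln²0.0930) = 0.603.
From t_s ≈ 3/(ζω_n): ω_n = 3/(ζ·t_s) = 3/(0.603·3.90) = 1.28 rad/s.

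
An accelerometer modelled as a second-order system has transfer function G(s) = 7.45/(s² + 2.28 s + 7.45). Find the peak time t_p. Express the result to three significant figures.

t_p ≈ 1.27 s

Comparing the denominator to s² + 2ζω_n s + ω_n²: ω_n = √7.45 = 2.73 rad/s, and 2ζω_n = 2.28 so ζ = 2.28/(2·2.73) = 0.418.
ω_d = 2.73·√(1 − 0.418²) = 2.48 rad/s. Then t_p = π/ω_d = 1.27 s.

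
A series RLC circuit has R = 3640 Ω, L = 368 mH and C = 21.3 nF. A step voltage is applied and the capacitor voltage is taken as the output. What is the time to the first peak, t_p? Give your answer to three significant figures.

t_p ≈ 0.000309 s

For a series RLC circuit (capacitor voltage as output), ω_n = 1/√(LC) = 1/√(368 mH · 21.3 nF) = 11300 rad/s.
ζ = (R/2)·√(C/L) = (3640/2)·√(21.3 nF/368 mH) = 0.438.
ω_d = 11300·√(1 − 0.438²) = 10200 rad/s. t_p = π/ω_d = 0.000309 s.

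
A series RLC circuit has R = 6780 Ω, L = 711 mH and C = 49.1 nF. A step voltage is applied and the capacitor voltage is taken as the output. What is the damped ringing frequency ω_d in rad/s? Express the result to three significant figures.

For a series RLC circuit (capacitor voltage as output), ω_n = 1/√(LC) = 1/√(711 mH · 49.1 nF) = 5350 rad/s.
ζ = (R/2)·√(C/L) = (6780/2)·√(49.1 nF/711 mH) = 0.891.
ω_d = ω_n√(1−ζ²) = 2430 rad/s.

ω_d ≈ 2430 rad/s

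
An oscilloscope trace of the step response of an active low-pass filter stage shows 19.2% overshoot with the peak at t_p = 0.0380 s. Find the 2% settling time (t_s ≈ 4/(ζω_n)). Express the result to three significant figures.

From the overshoot, ζ = −ln(OS)/√(π²+ln²(OS)) = 0.465.
From t_p = π/ω_d, ω_d = π/0.0380 = 82.7 rad/s, so ω_n = ω_d/√(1−ζ²) = 93.4 rad/s.
t_s ≈ 4/(ζω_n) = 4/(0.465·93.4) = 0.0921 s.

t_s ≈ 0.0921 s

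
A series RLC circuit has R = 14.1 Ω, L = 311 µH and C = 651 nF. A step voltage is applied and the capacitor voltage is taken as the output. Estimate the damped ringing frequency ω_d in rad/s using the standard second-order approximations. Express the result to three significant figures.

ω_d ≈ 66500 rad/s

For a series RLC circuit (capacitor voltage as output), ω_n = 1/√(LC) = 1/√(311 µH · 651 nF) = 70300 rad/s.
ζ = (R/2)·√(C/L) = (14.1/2)·√(651 nF/311 µH) = 0.323.
ω_d = 70300·√(1 − 0.323²) = 66500 rad/s.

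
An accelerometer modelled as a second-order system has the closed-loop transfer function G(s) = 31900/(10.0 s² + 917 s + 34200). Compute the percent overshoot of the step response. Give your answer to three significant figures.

%OS ≈ 1.89%

Dividing through by 10.0: denominator becomes s² + 91.70 s + 3420.
So ω_n = √3420 = 58.5 rad/s and ζ = 91.70/(2·58.5) = 0.784.
%OS = 100 e^{−πζ/√(1−ζ²)} with ζ = 0.784 gives 1.89%.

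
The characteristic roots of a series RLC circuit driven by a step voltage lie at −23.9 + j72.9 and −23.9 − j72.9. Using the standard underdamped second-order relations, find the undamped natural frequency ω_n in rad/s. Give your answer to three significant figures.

ω_n ≈ 76.7 rad/s

The poles are at −σ ± jω_d with σ = 23.9 and ω_d = 72.9, so ω_n = √(σ²+ω_d²) = 76.7 rad/s and ζ = σ/ω_n = 0.312.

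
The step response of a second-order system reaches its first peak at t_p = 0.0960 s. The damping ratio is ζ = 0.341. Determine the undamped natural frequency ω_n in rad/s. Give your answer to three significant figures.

ω_n ≈ 34.8 rad/s

Peak time t_p = π/ω_d, so ω_d = π/t_p = π/0.0960 = 32.7 rad/s.
ω_n = ω_d/√(1−ζ²) = 32.7/√0.884 = 34.8 rad/s.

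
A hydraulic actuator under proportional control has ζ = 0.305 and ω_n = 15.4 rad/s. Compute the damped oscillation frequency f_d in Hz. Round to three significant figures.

ω_d = ω_n√(1−ζ²) = 15.4·√0.907 = 14.7 rad/s.
f_d = ω_d/(2π) = 2.33 Hz.

f_d ≈ 2.33 Hz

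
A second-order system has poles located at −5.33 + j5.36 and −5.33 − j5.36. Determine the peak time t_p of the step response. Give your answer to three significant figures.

t_p ≈ 0.586 s

t_p = π/ω_d with ω_d = 5.36 (the imaginary part), so t_p = 0.586 s.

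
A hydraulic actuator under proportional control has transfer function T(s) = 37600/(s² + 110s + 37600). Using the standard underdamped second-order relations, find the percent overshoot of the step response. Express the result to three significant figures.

%OS ≈ 39.5%

Matching coefficients with s² + 2ζω_n s + ω_n² gives ω_n² = 37600 ⇒ ω_n = 194 rad/s, and ζ = 110/(2ω_n) = 0.284.
%OS = 100·exp(−πζ/√(1−ζ²)) = 39.5%.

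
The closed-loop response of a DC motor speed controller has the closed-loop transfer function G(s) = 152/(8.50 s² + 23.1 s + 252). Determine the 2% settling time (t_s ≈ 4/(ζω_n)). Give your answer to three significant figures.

Dividing through by 8.50: denominator becomes s² + 2.718 s + 29.65.
So ω_n = √29.65 = 5.44 rad/s and ζ = 2.718/(2·5.44) = 0.250.
t_s ≈ 4/(ζω_n) = 2.94 s.

t_s ≈ 2.94 s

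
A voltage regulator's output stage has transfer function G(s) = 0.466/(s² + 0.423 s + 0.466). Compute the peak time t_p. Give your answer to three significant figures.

t_p ≈ 4.84 s

Comparing the denominator to s² + 2ζω_n s + ω_n²: ω_n = √0.466 = 0.683 rad/s, and 2ζω_n = 0.423 so ζ = 0.423/(2·0.683) = 0.310.
ω_d = ω_n√(1−ζ²) = 0.649 rad/s. Then t_p = π/ω_d = 4.84 s.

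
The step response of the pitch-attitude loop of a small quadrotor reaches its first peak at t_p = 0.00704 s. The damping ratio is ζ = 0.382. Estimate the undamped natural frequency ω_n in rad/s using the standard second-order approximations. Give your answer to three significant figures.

Peak time t_p = π/ω_d, so ω_d = π/t_p = π/0.00704 = 446 rad/s.
ω_n = ω_d/√(1−ζ²) = 446/√0.854 = 483 rad/s.

ω_n ≈ 483 rad/s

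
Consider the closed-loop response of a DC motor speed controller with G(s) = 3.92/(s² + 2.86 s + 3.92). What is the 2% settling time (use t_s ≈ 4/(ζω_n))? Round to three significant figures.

t_s ≈ 2.80 s

ω_n = √3.92 = 1.98 rad/s; ζ = 2.86/(2·1.98) = 0.722.
t_s ≈ 4/(ζω_n) = 4/(0.722·1.98) = 2.80 s.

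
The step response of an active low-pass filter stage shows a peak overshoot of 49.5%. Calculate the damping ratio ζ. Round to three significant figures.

ζ ≈ 0.218

From %OS = 100·exp(−πζ/√(1−ζ²)), invert to get ζ = −ln(OS)/√(π² + ln²(OS)) with OS = 0.495.
−ln 0.495 = 0.7032, so ζ = 0.7032/√(π² + 0.4945) = 0.218.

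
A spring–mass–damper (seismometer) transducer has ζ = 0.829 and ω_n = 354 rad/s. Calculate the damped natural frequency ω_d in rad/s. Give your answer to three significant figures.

ω_d ≈ 198 rad/s

ω_d = ω_n√(1−ζ²) = 354·√0.313 = 198 rad/s.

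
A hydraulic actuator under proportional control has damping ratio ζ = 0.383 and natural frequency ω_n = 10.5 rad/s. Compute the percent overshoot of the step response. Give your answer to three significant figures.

%OS ≈ 27.2%

For an underdamped second-order system, %OS = 100·exp(−πζ/√(1−ζ²)).
πζ/√(1−ζ²) = π·0.383/√(1−0.147) = 1.303, so %OS = 100·e^(−1.303) = 27.2%.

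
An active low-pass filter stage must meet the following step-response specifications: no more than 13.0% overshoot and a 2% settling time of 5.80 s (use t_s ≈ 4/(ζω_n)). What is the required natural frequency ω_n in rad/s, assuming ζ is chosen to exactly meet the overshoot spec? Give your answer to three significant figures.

Inverting the overshoot relation: ζ = |ln 0.130|/√(π² + ln²0.130) = 0.545.
From t_s ≈ 4/(ζω_n): ω_n = 4/(ζ·t_s) = 4/(0.545·5.80) = 1.27 rad/s.

ω_n ≈ 1.27 rad/s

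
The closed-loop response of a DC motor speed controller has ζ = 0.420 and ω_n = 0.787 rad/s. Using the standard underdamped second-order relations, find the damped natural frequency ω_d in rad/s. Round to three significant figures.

ω_d ≈ 0.714 rad/s

ω_d = ω_n√(1−ζ²) = 0.787·√0.824 = 0.714 rad/s.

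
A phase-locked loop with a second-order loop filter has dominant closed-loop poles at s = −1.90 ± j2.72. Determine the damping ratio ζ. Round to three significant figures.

ζ ≈ 0.573

The poles are at −σ ± jω_d with σ = 1.90 and ω_d = 2.72, so ω_n = √(σ²+ω_d²) = 3.32 rad/s and ζ = σ/ω_n = 0.573.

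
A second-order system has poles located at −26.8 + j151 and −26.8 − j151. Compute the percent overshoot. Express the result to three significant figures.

The poles are at −σ ± jω_d with σ = 26.8 and ω_d = 151, so ω_n = √(σ²+ω_d²) = 153 rad/s and ζ = σ/ω_n = 0.175.
%OS = 100·exp(−πζ/√(1−ζ²)) = 57.3%.

%OS ≈ 57.3%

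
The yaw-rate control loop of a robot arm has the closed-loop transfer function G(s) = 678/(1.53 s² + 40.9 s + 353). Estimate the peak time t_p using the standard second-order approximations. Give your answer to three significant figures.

Dividing through by 1.53: denominator becomes s² + 26.73 s + 230.7.
So ω_n = √230.7 = 15.2 rad/s and ζ = 26.73/(2·15.2) = 0.880.
The damped frequency ω_d = ω_n√(1−ζ²) = 7.22 rad/s. t_p = π/ω_d = 0.435 s.

t_p ≈ 0.435 s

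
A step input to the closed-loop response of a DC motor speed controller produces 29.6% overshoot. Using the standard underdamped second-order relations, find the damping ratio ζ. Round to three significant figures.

From %OS = 100·exp(−πζ/√(1−ζ²)), invert to get ζ = −ln(OS)/√(π² + ln²(OS)) with OS = 0.296.
−ln 0.296 = 1.217, so ζ = 1.217/√(π² + 1.482) = 0.361.

ζ ≈ 0.361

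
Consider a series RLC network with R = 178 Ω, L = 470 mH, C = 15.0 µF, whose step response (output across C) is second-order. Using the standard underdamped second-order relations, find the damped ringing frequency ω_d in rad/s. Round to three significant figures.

ω_d ≈ 326 rad/s

For a series RLC circuit (capacitor voltage as output), ω_n = 1/√(LC) = 1/√(470 mH · 15.0 µF) = 377 rad/s.
ζ = (R/2)·√(C/L) = (178/2)·√(15.0 µF/470 mH) = 0.503.
ω_d = ω_n√(1−ζ²) = 326 rad/s.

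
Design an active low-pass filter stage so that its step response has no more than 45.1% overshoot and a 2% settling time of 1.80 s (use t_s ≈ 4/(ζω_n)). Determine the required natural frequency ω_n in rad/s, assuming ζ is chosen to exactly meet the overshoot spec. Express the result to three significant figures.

ω_n ≈ 9.04 rad/s

ζ = −ln(OS)/√(π² + (ln OS)²). With OS = 0.451, ln OS = −0.7963 and ζ = 0.7963/3.241 = 0.246.
Then ω_n = 4/(ζ t_s) = 4/(0.246 × 1.80) = 9.04 rad/s.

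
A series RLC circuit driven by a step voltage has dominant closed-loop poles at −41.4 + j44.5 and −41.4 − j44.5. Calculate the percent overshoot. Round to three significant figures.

|pole| = ω_n = √(41.4² + 44.5²) = 60.8 rad/s; ζ = cos θ = σ/ω_n = 0.681.
Overshoot: exp(−π·0.681/√(1−0.681²)) = 0.0538, i.e. 5.38%.

%OS ≈ 5.38%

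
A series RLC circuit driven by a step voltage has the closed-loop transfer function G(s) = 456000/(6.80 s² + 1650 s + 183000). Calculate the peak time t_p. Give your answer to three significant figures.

Dividing through by 6.80: denominator becomes s² + 242.6 s + 26910.
So ω_n = √26910 = 164 rad/s and ζ = 242.6/(2·164) = 0.740.
ω_d = ω_n√(1−ζ²) = 110 rad/s. t_p = π/ω_d = 0.0285 s.

t_p ≈ 0.0285 s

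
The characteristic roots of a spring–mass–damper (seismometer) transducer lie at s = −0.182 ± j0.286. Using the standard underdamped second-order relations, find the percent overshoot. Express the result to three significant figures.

%OS ≈ 13.5%

The poles are at −σ ± jω_d with σ = 0.182 and ω_d = 0.286, so ω_n = √(σ²+ω_d²) = 0.339 rad/s and ζ = σ/ω_n = 0.537.
%OS = 100 e^{−πζ/√(1−ζ²)} with ζ = 0.537 gives 13.5%.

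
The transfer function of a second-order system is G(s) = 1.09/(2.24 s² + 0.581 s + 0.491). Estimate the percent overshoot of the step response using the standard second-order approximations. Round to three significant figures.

%OS ≈ 40.4%

Dividing through by 2.24: denominator becomes s² + 0.2594 s + 0.2192.
So ω_n = √0.2192 = 0.468 rad/s and ζ = 0.2594/(2·0.468) = 0.277.
%OS = 100·exp(−πζ/√(1−ζ²)) = 40.4%.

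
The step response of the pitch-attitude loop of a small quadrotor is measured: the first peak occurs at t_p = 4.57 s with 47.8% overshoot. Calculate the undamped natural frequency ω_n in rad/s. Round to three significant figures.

ω_n ≈ 0.706 rad/s

The overshoot fixes ζ = −ln(OS)/√(π²+ln²(OS)) = 0.229.
From t_p = π/ω_d, ω_d = π/4.57 = 0.687 rad/s, so ω_n = ω_d/√(1−ζ²) = 0.706 rad/s.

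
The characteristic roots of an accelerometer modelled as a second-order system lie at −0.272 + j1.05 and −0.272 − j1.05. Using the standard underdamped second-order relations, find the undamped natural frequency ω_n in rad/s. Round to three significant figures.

The poles are at −σ ± jω_d with σ = 0.272 and ω_d = 1.05, so ω_n = √(σ²+ω_d²) = 1.08 rad/s and ζ = σ/ω_n = 0.251.

ω_n ≈ 1.08 rad/s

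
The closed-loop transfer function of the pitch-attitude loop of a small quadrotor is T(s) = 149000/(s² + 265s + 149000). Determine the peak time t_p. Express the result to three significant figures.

Comparing the denominator to s² + 2ζω_n s + ω_n²: ω_n = √149000 = 386 rad/s, and 2ζω_n = 265 so ζ = 265/(2·386) = 0.343.
ω_d = 386·√(1 − 0.343²) = 363 rad/s. Then t_p = π/ω_d = 0.00867 s.

t_p ≈ 0.00867 s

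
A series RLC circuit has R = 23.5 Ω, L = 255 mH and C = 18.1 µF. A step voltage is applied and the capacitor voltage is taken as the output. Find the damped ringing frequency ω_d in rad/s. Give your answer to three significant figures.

For a series RLC circuit (capacitor voltage as output), ω_n = 1/√(LC) = 1/√(255 mH · 18.1 µF) = 465 rad/s.
ζ = (R/2)·√(C/L) = (23.5/2)·√(18.1 µF/255 mH) = 0.0990.
ω_d = 465·√(1 − 0.0990²) = 463 rad/s.

ω_d ≈ 463 rad/s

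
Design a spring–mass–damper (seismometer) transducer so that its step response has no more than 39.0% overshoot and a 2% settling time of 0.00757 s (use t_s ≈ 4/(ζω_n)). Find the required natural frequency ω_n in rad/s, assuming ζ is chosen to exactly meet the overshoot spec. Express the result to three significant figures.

From %OS = 100·exp(−πζ/√(1−ζ²)), invert to get ζ = −ln(OS)/√(π² + ln²(OS)) with OS = 0.390.
−ln 0.390 = 0.9416, so ζ = 0.9416/√(π² + 0.8866) = 0.287.
From t_s ≈ 4/(ζω_n): ω_n = 4/(ζ·t_s) = 4/(0.287·0.00757) = 1840 rad/s.

ω_n ≈ 1840 rad/s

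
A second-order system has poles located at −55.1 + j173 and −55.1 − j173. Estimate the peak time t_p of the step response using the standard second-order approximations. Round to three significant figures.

t_p = π/ω_d with ω_d = 173 (the imaginary part), so t_p = 0.0182 s.

t_p ≈ 0.0182 s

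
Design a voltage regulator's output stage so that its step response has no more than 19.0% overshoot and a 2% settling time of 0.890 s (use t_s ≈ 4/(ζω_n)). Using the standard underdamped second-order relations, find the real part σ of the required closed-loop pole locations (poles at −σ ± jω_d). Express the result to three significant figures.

The settling-time spec alone fixes σ = ζω_n = 4/t_s = 4/0.890 = 4.49.
(Overshoot then fixes ζ = 0.467 and hence ω_d = σ·√(1−ζ²)/ζ = 8.50 rad/s.)

σ ≈ 4.49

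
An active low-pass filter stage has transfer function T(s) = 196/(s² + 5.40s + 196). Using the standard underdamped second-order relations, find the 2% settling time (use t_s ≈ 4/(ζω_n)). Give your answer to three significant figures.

Matching coefficients with s² + 2ζω_n s + ω_n² gives ω_n² = 196 ⇒ ω_n = 14.0 rad/s, and ζ = 5.40/(2ω_n) = 0.193.
t_s ≈ 4/(ζω_n) = 4/(0.193·14.0) = 1.48 s.

t_s ≈ 1.48 s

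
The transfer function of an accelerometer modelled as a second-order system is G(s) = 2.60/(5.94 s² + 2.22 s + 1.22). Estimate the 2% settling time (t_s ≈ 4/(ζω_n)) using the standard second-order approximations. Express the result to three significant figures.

t_s ≈ 21.4 s

Dividing through by 5.94: denominator becomes s² + 0.3737 s + 0.2054.
So ω_n = √0.2054 = 0.453 rad/s and ζ = 0.3737/(2·0.453) = 0.412.
t_s ≈ 4/(ζω_n) = 21.4 s.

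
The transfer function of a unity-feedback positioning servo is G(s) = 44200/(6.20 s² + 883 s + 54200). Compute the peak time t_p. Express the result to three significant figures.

t_p ≈ 0.0519 s

Dividing through by 6.20: denominator becomes s² + 142.4 s + 8742.
So ω_n = √8742 = 93.5 rad/s and ζ = 142.4/(2·93.5) = 0.762.
ω_d = ω_n√(1−ζ²) = 60.6 rad/s. t_p = π/ω_d = 0.0519 s.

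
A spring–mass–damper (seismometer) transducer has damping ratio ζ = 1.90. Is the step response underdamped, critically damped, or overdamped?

Since ζ = 1.90 > 1, the system is overdamped.

overdamped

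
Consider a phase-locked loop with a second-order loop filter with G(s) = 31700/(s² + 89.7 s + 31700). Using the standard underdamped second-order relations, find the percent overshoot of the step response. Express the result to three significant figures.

Comparing the denominator to s² + 2ζω_n s + ω_n²: ω_n = √31700 = 178 rad/s, and 2ζω_n = 89.7 so ζ = 89.7/(2·178) = 0.252.
%OS = 100 e^{−πζ/√(1−ζ²)} with ζ = 0.252 gives 44.1%.

%OS ≈ 44.1%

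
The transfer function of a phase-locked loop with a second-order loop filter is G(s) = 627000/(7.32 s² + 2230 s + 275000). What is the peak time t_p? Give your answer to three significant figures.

t_p ≈ 0.0262 s

Dividing through by 7.32: denominator becomes s² + 304.6 s + 37570.
So ω_n = √37570 = 194 rad/s and ζ = 304.6/(2·194) = 0.786.
ω_d = ω_n√(1−ζ²) = 120 rad/s. t_p = π/ω_d = 0.0262 s.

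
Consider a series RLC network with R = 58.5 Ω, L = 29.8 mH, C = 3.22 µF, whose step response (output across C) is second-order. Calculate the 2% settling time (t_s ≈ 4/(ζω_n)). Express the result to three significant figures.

For a series RLC circuit (capacitor voltage as output), ω_n = 1/√(LC) = 1/√(29.8 mH · 3.22 µF) = 3230 rad/s.
ζ = (R/2)·√(C/L) = (58.5/2)·√(3.22 µF/29.8 mH) = 0.304.
t_s ≈ 4/(ζω_n) = 0.00408 s.

t_s ≈ 0.00408 s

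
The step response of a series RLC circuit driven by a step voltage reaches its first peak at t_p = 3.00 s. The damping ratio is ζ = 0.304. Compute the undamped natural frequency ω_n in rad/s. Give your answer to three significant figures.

Peak time t_p = π/ω_d, so ω_d = π/t_p = π/3.00 = 1.05 rad/s.
ω_n = ω_d/√(1−ζ²) = 1.05/√0.908 = 1.10 rad/s.

ω_n ≈ 1.10 rad/s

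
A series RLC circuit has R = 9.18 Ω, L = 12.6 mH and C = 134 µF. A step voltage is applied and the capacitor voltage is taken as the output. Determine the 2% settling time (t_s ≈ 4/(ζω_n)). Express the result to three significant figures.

For a series RLC circuit (capacitor voltage as output), ω_n = 1/√(LC) = 1/√(12.6 mH · 134 µF) = 770 rad/s.
ζ = (R/2)·√(C/L) = (9.18/2)·√(134 µF/12.6 mH) = 0.473.
t_s ≈ 4/(ζω_n) = 0.0110 s.

t_s ≈ 0.0110 s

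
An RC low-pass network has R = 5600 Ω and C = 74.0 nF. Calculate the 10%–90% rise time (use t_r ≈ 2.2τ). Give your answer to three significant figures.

t_r ≈ 0.000912 s

τ = RC = 5600 × 74.0 nF = 0.000414 s.
t_r ≈ 2.2τ = 0.000912 s.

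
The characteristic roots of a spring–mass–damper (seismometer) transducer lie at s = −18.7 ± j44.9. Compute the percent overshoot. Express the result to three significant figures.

%OS ≈ 27.0%

|pole| = ω_n = √(18.7² + 44.9²) = 48.6 rad/s; ζ = cos θ = σ/ω_n = 0.384.
%OS = 100 e^{−πζ/√(1−ζ²)} with ζ = 0.384 gives 27.0%.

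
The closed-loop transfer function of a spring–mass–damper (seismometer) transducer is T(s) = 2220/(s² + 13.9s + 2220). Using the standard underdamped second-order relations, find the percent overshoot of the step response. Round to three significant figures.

%OS ≈ 62.6%

Matching coefficients with s² + 2ζω_n s + ω_n² gives ω_n² = 2220 ⇒ ω_n = 47.1 rad/s, and ζ = 13.9/(2ω_n) = 0.148.
Overshoot: exp(−π·0.148/√(1−0.148²)) = 0.626, i.e. 62.6%.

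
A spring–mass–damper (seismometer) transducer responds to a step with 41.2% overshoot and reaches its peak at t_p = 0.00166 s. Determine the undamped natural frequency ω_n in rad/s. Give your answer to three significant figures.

ζ from %OS: ζ = |ln 0.412|/√(π²+ln²0.412) = 0.272.
t_p = π/ω_d ⇒ ω_d = 1890 rad/s; then ω_n = ω_d/√(1−ζ²) = 1970 rad/s.

ω_n ≈ 1970 rad/s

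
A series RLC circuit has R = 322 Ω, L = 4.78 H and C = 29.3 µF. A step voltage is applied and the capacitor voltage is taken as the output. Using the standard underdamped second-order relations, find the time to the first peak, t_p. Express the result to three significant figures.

For a series RLC circuit (capacitor voltage as output), ω_n = 1/√(LC) = 1/√(4.78 H · 29.3 µF) = 84.5 rad/s.
ζ = (R/2)·√(C/L) = (322/2)·√(29.3 µF/4.78 H) = 0.399.
ω_d = ω_n√(1−ζ²) = 77.5 rad/s. t_p = π/ω_d = 0.0405 s.

t_p ≈ 0.0405 s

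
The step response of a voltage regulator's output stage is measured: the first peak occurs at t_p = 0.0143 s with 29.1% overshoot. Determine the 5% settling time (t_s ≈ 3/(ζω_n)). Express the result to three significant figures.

t_s ≈ 0.0348 s

The overshoot fixes ζ = −ln(OS)/√(π²+ln²(OS)) = 0.366.
t_p = π/ω_d ⇒ ω_d = 220 rad/s; then ω_n = ω_d/√(1−ζ²) = 236 rad/s.
t_s ≈ 3/(ζω_n) = 3/(0.366·236) = 0.0348 s.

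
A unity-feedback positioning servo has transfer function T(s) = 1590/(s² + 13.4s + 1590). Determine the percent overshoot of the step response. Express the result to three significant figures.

ω_n = √1590 = 39.9 rad/s; ζ = 13.4/(2·39.9) = 0.168.
%OS = 100 e^{−πζ/√(1−ζ²)} with ζ = 0.168 gives 58.5%.

%OS ≈ 58.5%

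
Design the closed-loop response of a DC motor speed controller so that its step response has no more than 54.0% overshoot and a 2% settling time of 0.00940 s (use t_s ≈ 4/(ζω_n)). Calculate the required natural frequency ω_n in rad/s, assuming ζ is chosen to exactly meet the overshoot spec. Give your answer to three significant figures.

Inverting the overshoot relation: ζ = |ln 0.540|/√(π² + ln²0.540) = 0.192.
From t_s ≈ 4/(ζω_n): ω_n = 4/(ζ·t_s) = 4/(0.192·0.00940) = 2210 rad/s.

ω_n ≈ 2210 rad/s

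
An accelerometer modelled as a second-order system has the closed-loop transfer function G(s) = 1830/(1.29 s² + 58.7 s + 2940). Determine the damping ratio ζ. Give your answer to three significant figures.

Dividing through by 1.29: denominator becomes s² + 45.50 s + 2279.
So ω_n = √2279 = 47.7 rad/s and ζ = 45.50/(2·47.7) = 0.477.

ζ ≈ 0.477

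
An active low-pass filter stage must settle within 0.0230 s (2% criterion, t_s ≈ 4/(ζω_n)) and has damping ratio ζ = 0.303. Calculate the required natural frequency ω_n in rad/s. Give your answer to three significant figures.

ω_n ≈ 574 rad/s

Rearranging t_s ≈ 4/(ζω_n) gives ω_n = 4/(ζ·t_s) = 4/(0.303 × 0.0230) = 574 rad/s.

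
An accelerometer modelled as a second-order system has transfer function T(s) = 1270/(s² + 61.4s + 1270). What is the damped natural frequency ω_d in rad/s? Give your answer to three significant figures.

ω_n = √1270 = 35.6 rad/s; ζ = 61.4/(2·35.6) = 0.861.
ω_d = 35.6·√(1 − 0.861²) = 18.1 rad/s.

ω_d ≈ 18.1 rad/s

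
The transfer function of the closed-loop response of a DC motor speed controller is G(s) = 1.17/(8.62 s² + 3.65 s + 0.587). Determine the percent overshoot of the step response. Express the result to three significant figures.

%OS ≈ 1.28%

Dividing through by 8.62: denominator becomes s² + 0.4234 s + 0.06810.
So ω_n = √0.06810 = 0.261 rad/s and ζ = 0.4234/(2·0.261) = 0.811.
Overshoot: exp(−π·0.811/√(1−0.811²)) = 0.0128, i.e. 1.28%.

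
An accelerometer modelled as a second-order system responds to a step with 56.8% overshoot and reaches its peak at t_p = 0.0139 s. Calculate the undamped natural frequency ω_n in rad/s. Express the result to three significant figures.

ζ from %OS: ζ = |ln 0.568|/√(π²+ln²0.568) = 0.177.
From t_p = π/ω_d, ω_d = π/0.0139 = 226 rad/s, so ω_n = ω_d/√(1−ζ²) = 230 rad/s.

ω_n ≈ 230 rad/s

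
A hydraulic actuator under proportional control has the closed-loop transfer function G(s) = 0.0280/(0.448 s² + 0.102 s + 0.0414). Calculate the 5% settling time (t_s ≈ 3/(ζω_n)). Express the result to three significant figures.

t_s ≈ 26.4 s

Dividing through by 0.448: denominator becomes s² + 0.2277 s + 0.09241.
So ω_n = √0.09241 = 0.304 rad/s and ζ = 0.2277/(2·0.304) = 0.374.
t_s ≈ 3/(ζω_n) = 26.4 s.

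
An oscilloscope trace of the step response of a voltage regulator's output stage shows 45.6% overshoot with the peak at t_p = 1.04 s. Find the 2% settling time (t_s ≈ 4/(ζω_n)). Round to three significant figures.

t_s ≈ 5.30 s

From the overshoot, ζ = −ln(OS)/√(π²+ln²(OS)) = 0.242.
t_p = π/ω_d ⇒ ω_d = 3.02 rad/s; then ω_n = ω_d/√(1−ζ²) = 3.11 rad/s.
t_s ≈ 4/(ζω_n) = 4/(0.242·3.11) = 5.30 s.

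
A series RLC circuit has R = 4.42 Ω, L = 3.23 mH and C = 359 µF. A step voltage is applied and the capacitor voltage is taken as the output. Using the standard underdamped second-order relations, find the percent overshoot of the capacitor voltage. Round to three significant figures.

%OS ≈ 3.26%

For a series RLC circuit (capacitor voltage as output), ω_n = 1/√(LC) = 1/√(3.23 mH · 359 µF) = 929 rad/s.
ζ = (R/2)·√(C/L) = (4.42/2)·√(359 µF/3.23 mH) = 0.737.
Overshoot: exp(−π·0.737/√(1−0.737²)) = 0.0326, i.e. 3.26%.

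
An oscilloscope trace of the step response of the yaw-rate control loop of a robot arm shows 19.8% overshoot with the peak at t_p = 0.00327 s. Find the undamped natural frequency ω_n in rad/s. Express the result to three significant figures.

The overshoot fixes ζ = −ln(OS)/√(π²+ln²(OS)) = 0.458.
From t_p = π/ω_d, ω_d = π/0.00327 = 961 rad/s, so ω_n = ω_d/√(1−ζ²) = 1080 rad/s.

ω_n ≈ 1080 rad/s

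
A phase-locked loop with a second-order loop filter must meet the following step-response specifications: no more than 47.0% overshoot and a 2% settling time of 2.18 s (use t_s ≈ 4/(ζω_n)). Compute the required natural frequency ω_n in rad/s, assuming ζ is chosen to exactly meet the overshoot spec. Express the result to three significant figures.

Inverting the overshoot relation: ζ = |ln 0.470|/√(π² + ln²0.470) = 0.234.
From t_s ≈ 4/(ζω_n): ω_n = 4/(ζ·t_s) = 4/(0.234·2.18) = 7.85 rad/s.

ω_n ≈ 7.85 rad/s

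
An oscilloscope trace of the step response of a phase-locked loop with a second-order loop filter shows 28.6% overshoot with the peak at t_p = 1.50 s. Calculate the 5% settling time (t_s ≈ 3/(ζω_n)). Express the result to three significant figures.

t_s ≈ 3.59 s

From the overshoot, ζ = −ln(OS)/√(π²+ln²(OS)) = 0.370.
From t_p = π/ω_d, ω_d = π/1.50 = 2.09 rad/s, so ω_n = ω_d/√(1−ζ²) = 2.25 rad/s.
t_s ≈ 3/(ζω_n) = 3/(0.370·2.25) = 3.59 s.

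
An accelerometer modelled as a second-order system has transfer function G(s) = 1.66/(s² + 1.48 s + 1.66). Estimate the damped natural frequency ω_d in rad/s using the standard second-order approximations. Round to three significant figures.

ω_d ≈ 1.05 rad/s

Comparing the denominator to s² + 2ζω_n s + ω_n²: ω_n = √1.66 = 1.29 rad/s, and 2ζω_n = 1.48 so ζ = 1.48/(2·1.29) = 0.574.
The damped frequency ω_d = ω_n√(1−ζ²) = 1.05 rad/s.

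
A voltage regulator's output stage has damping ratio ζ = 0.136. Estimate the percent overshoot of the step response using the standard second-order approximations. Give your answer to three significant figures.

For an underdamped second-order system, %OS = 100·exp(−πζ/√(1−ζ²)).
πζ/√(1−ζ²) = π·0.136/√(1−0.0185) = 0.4313, so %OS = 100·e^(−0.4313) = 65.0%.

%OS ≈ 65.0%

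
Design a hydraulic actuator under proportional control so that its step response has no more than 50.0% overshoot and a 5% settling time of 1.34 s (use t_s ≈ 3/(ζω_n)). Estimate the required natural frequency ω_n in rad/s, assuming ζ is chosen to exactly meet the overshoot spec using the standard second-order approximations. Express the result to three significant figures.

ζ = −ln(OS)/√(π² + (ln OS)²). With OS = 0.500, ln OS = −0.6931 and ζ = 0.6931/3.217 = 0.215.
Then ω_n = 3/(ζ t_s) = 3/(0.215 × 1.34) = 10.4 rad/s.

ω_n ≈ 10.4 rad/s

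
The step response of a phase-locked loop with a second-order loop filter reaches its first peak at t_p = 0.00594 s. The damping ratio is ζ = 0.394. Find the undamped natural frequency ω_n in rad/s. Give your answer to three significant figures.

ω_n ≈ 575 rad/s

Peak time t_p = π/ω_d, so ω_d = π/t_p = π/0.00594 = 529 rad/s.
ω_n = ω_d/√(1−ζ²) = 529/√0.845 = 575 rad/s.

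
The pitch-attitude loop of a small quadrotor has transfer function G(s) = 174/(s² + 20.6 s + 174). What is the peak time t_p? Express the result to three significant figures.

t_p ≈ 0.381 s

ω_n = √174 = 13.2 rad/s; ζ = 20.6/(2·13.2) = 0.781.
The damped frequency ω_d = ω_n√(1−ζ²) = 8.24 rad/s. Then t_p = π/ω_d = 0.381 s.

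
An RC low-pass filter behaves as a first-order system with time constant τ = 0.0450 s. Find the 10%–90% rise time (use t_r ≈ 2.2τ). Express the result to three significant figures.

t_r ≈ 0.0990 s

t_r ≈ 2.2τ = 0.0990 s.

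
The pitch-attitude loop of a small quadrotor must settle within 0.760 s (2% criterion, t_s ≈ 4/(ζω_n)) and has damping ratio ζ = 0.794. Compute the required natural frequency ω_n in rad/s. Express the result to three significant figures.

Rearranging t_s ≈ 4/(ζω_n) gives ω_n = 4/(ζ·t_s) = 4/(0.794 × 0.760) = 6.63 rad/s.

ω_n ≈ 6.63 rad/s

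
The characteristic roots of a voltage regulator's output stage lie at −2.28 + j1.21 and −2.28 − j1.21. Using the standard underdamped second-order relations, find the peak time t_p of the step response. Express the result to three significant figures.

t_p = π/ω_d with ω_d = 1.21 (the imaginary part), so t_p = 2.60 s.

t_p ≈ 2.60 s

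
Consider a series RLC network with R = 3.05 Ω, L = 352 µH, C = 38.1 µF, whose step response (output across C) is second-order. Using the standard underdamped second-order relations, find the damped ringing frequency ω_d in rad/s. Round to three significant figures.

ω_d ≈ 7470 rad/s

For a series RLC circuit (capacitor voltage as output), ω_n = 1/√(LC) = 1/√(352 µH · 38.1 µF) = 8640 rad/s.
ζ = (R/2)·√(C/L) = (3.05/2)·√(38.1 µF/352 µH) = 0.502.
ω_d = 8640·√(1 − 0.502²) = 7470 rad/s.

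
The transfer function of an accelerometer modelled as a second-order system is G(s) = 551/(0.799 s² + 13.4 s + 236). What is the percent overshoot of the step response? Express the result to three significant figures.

Dividing through by 0.799: denominator becomes s² + 16.77 s + 295.4.
So ω_n = √295.4 = 17.2 rad/s and ζ = 16.77/(2·17.2) = 0.488.
Overshoot: exp(−π·0.488/√(1−0.488²)) = 0.173, i.e. 17.3%.

%OS ≈ 17.3%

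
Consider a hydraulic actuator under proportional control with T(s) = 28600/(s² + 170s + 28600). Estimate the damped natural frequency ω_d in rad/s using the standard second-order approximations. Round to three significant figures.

Matching coefficients with s² + 2ζω_n s + ω_n² gives ω_n² = 28600 ⇒ ω_n = 169 rad/s, and ζ = 170/(2ω_n) = 0.503.
ω_d = 169·√(1 − 0.503²) = 146 rad/s.

ω_d ≈ 146 rad/s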